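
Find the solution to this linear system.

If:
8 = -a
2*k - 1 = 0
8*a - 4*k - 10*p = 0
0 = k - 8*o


Then:
a = -8
k = 1/2
o = 1/16
p = -33/5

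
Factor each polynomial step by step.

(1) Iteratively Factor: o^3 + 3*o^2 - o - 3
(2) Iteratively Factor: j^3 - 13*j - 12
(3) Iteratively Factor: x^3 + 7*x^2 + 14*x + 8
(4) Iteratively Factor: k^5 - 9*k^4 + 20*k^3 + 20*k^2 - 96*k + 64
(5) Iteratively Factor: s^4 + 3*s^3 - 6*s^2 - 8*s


(1) = (o + 3)*(o^2 - 1) = (o - 1)*(o + 3)*(o + 1)
(2) = (j + 1)*(j^2 - j - 12) = (j + 1)*(j + 3)*(j - 4)
(3) = (x + 2)*(x^2 + 5*x + 4) = (x + 1)*(x + 2)*(x + 4)
(4) = (k - 4)*(k^4 - 5*k^3 + 20*k - 16) = (k - 4)*(k + 2)*(k^3 - 7*k^2 + 14*k - 8) = (k - 4)^2*(k + 2)*(k^2 - 3*k + 2) = (k - 4)^2*(k - 2)*(k + 2)*(k - 1)
(5) = (s - 2)*(s^3 + 5*s^2 + 4*s) = s*(s - 2)*(s^2 + 5*s + 4) = s*(s - 2)*(s + 1)*(s + 4)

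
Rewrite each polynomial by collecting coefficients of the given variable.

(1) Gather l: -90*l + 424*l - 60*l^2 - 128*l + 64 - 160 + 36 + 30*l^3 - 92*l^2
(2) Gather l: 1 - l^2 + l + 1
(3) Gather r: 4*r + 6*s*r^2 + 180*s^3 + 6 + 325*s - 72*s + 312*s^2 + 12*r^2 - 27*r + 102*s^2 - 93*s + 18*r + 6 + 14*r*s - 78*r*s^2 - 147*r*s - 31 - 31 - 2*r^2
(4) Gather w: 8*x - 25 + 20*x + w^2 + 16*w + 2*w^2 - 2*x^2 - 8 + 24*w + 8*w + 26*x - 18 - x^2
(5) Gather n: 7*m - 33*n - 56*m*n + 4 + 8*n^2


(1) = 30*l^3 - 152*l^2 + 206*l - 60
(2) = -l^2 + l + 2
(3) = r^2*(6*s + 10) + r*(-78*s^2 - 133*s - 5) + 180*s^3 + 414*s^2 + 160*s - 50
(4) = 3*w^2 + 48*w - 3*x^2 + 54*x - 51
(5) = 7*m + 8*n^2 + n*(-56*m - 33) + 4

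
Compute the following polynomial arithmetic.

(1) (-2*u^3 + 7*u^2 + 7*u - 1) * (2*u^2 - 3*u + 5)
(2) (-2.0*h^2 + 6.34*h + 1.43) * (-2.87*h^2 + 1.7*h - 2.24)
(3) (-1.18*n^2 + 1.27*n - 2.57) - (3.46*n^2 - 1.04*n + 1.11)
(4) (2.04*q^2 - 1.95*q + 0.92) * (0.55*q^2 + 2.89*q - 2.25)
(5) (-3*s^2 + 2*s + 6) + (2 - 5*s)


(1) = -4*u^5 + 20*u^4 - 17*u^3 + 12*u^2 + 38*u - 5
(2) = 5.74*h^4 - 21.5958*h^3 + 11.1539*h^2 - 11.7706*h - 3.2032
(3) = -4.64*n^2 + 2.31*n - 3.68
(4) = 1.122*q^4 + 4.8231*q^3 - 9.7195*q^2 + 7.0463*q - 2.07
(5) = -3*s^2 - 3*s + 8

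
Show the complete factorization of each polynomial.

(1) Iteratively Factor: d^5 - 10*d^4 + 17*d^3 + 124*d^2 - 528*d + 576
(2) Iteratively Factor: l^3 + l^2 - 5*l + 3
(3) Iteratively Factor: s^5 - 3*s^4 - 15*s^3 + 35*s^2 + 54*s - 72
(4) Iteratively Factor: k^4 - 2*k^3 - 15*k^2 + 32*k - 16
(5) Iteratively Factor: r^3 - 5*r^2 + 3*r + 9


(1) = (d - 3)*(d^4 - 7*d^3 - 4*d^2 + 112*d - 192) = (d - 3)*(d + 4)*(d^3 - 11*d^2 + 40*d - 48) = (d - 4)*(d - 3)*(d + 4)*(d^2 - 7*d + 12) = (d - 4)*(d - 3)^2*(d + 4)*(d - 4)
(2) = (l + 3)*(l^2 - 2*l + 1) = (l - 1)*(l + 3)*(l - 1)
(3) = (s + 2)*(s^4 - 5*s^3 - 5*s^2 + 45*s - 36) = (s - 3)*(s + 2)*(s^3 - 2*s^2 - 11*s + 12) = (s - 3)*(s + 2)*(s + 3)*(s^2 - 5*s + 4) = (s - 4)*(s - 3)*(s + 2)*(s + 3)*(s - 1)
(4) = (k - 1)*(k^3 - k^2 - 16*k + 16) = (k - 1)^2*(k^2 - 16) = (k - 1)^2*(k + 4)*(k - 4)
(5) = (r - 3)*(r^2 - 2*r - 3) = (r - 3)^2*(r + 1)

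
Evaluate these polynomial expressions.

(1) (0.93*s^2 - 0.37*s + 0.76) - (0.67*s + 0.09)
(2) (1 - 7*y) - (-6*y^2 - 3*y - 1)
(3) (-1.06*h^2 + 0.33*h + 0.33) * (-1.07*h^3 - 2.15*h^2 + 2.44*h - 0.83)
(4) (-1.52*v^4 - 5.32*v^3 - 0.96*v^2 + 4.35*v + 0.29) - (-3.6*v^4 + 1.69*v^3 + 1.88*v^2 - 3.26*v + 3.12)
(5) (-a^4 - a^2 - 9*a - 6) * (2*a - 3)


(1) = 0.93*s^2 - 1.04*s + 0.67
(2) = 6*y^2 - 4*y + 2
(3) = 1.1342*h^5 + 1.9259*h^4 - 3.649*h^3 + 0.9755*h^2 + 0.5313*h - 0.2739
(4) = 2.08*v^4 - 7.01*v^3 - 2.84*v^2 + 7.61*v - 2.83
(5) = -2*a^5 + 3*a^4 - 2*a^3 - 15*a^2 + 15*a + 18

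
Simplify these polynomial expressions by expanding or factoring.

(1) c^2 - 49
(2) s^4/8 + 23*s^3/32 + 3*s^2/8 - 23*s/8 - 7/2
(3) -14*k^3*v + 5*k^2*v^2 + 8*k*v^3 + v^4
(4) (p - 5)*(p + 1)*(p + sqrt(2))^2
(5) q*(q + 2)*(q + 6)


(1) = (c - 7)*(c + 7)
(2) = (s/4 + 1)*(s/2 + 1)*(s - 2)*(s + 7/4)
(3) = v*(-k + v)*(2*k + v)*(7*k + v)
(4) = p^4 - 4*p^3 + 2*sqrt(2)*p^3 - 8*sqrt(2)*p^2 - 3*p^2 - 10*sqrt(2)*p - 8*p - 10
(5) = q^3 + 8*q^2 + 12*q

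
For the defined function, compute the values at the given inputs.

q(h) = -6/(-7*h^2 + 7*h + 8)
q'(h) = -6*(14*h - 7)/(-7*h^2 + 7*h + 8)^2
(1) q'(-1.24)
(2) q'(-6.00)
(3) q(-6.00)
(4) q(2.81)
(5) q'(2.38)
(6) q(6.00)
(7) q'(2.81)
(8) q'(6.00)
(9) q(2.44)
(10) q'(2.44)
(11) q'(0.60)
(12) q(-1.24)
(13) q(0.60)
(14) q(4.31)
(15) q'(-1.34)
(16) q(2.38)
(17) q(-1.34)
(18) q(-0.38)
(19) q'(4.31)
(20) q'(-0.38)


(1) = 1.12
(2) = 0.01
(3) = 0.02
(4) = 0.22
(5) = -0.70
(6) = 0.03
(7) = -0.25
(8) = -0.01
(9) = 0.36
(10) = -0.59
(11) = -0.09
(12) = 0.52
(13) = -0.62
(14) = 0.07
(15) = 0.79
(16) = 0.40
(17) = 0.43
(18) = -1.39
(19) = -0.04
(20) = 3.94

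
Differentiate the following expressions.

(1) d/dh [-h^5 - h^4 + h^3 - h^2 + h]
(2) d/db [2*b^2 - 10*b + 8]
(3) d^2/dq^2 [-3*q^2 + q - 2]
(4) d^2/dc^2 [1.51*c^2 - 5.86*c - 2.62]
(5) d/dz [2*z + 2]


(1) = -5*h^4 - 4*h^3 + 3*h^2 - 2*h + 1
(2) = 4*b - 10
(3) = -6
(4) = 3.02000000000000
(5) = 2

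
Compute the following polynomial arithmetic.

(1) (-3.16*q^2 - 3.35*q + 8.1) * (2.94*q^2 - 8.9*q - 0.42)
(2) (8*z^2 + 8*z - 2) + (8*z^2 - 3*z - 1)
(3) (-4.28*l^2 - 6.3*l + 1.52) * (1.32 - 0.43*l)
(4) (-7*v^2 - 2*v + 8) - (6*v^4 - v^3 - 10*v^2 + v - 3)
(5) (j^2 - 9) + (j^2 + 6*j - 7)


(1) = -9.2904*q^4 + 18.275*q^3 + 54.9562*q^2 - 70.683*q - 3.402
(2) = 16*z^2 + 5*z - 3
(3) = 1.8404*l^3 - 2.9406*l^2 - 8.9696*l + 2.0064
(4) = -6*v^4 + v^3 + 3*v^2 - 3*v + 11
(5) = 2*j^2 + 6*j - 16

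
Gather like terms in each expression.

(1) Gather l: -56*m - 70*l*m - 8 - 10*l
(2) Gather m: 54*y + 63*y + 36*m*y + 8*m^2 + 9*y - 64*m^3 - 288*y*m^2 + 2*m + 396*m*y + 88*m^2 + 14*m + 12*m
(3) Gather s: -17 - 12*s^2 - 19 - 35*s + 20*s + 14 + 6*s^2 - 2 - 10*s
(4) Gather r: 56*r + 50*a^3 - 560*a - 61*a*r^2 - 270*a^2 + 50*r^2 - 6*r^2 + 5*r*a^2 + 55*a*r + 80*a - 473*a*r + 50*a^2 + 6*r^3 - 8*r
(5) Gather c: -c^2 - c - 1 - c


(1) = l*(-70*m - 10) - 56*m - 8
(2) = -64*m^3 + m^2*(96 - 288*y) + m*(432*y + 28) + 126*y
(3) = -6*s^2 - 25*s - 24
(4) = 50*a^3 - 220*a^2 - 480*a + 6*r^3 + r^2*(44 - 61*a) + r*(5*a^2 - 418*a + 48)
(5) = -c^2 - 2*c - 1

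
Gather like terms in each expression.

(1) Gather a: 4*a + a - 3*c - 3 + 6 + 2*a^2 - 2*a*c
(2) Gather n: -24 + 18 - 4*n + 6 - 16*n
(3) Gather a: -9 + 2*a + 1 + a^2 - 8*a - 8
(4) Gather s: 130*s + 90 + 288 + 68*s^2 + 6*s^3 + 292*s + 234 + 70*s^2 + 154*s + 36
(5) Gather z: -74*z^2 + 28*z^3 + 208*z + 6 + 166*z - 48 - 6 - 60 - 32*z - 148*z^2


(1) = 2*a^2 + a*(5 - 2*c) - 3*c + 3
(2) = -20*n
(3) = a^2 - 6*a - 16
(4) = 6*s^3 + 138*s^2 + 576*s + 648
(5) = 28*z^3 - 222*z^2 + 342*z - 108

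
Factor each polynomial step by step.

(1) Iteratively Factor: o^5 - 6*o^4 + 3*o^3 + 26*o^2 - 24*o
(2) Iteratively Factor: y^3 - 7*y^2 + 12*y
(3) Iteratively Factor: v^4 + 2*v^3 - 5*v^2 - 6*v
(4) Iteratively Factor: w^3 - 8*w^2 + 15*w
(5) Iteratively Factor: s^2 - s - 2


(1) = (o + 2)*(o^4 - 8*o^3 + 19*o^2 - 12*o) = (o - 4)*(o + 2)*(o^3 - 4*o^2 + 3*o) = o*(o - 4)*(o + 2)*(o^2 - 4*o + 3) = o*(o - 4)*(o - 3)*(o + 2)*(o - 1)
(2) = (y - 3)*(y^2 - 4*y) = (y - 4)*(y - 3)*(y)
(3) = (v + 3)*(v^3 - v^2 - 2*v) = v*(v + 3)*(v^2 - v - 2) = v*(v - 2)*(v + 3)*(v + 1)
(4) = (w)*(w^2 - 8*w + 15) = w*(w - 5)*(w - 3)
(5) = (s + 1)*(s - 2)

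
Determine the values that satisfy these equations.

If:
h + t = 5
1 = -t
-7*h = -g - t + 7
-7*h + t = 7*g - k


Then:
g = 50
h = 6
k = 393
t = -1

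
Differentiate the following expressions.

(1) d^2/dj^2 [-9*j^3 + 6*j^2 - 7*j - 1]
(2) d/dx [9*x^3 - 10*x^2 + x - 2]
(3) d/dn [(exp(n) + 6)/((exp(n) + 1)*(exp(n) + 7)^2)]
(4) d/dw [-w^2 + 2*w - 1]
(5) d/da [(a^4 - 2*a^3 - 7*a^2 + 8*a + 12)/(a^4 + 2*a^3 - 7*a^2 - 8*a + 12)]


(1) = 12 - 54*j
(2) = 27*x^2 - 20*x + 1
(3) = (-2*exp(2*n) - 19*exp(n) - 47)*exp(n)/(exp(5*n) + 23*exp(4*n) + 190*exp(3*n) + 658*exp(2*n) + 833*exp(n) + 343)
(4) = 2 - 2*w
(5) = 4*(a^2 + 3)/(a^4 + 4*a^3 - 2*a^2 - 12*a + 9)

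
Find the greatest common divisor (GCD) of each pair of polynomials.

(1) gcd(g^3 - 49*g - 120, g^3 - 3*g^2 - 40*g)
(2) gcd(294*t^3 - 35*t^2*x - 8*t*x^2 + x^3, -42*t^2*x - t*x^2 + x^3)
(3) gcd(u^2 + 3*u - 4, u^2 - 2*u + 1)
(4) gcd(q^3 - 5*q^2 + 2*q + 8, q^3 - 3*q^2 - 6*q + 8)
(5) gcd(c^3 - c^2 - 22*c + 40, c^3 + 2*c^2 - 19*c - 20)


(1) = g^2 - 3*g - 40
(2) = -42*t^2 - t*x + x^2
(3) = u - 1
(4) = gcd((q - 4)*(q - 2)*(q + 1), (q - 4)*(q - 1)*(q + 2)) = q - 4
(5) = c^2 + c - 20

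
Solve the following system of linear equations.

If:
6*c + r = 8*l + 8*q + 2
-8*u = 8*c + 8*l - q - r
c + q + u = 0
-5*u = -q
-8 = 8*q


Then:
No Solution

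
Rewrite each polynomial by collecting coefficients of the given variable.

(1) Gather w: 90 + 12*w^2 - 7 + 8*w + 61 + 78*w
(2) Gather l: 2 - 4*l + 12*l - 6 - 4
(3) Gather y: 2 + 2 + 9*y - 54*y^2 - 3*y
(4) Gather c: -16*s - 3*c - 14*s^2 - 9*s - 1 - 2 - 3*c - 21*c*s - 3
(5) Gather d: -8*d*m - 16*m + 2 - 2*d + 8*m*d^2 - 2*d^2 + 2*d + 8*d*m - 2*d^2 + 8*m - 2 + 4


(1) = 12*w^2 + 86*w + 144
(2) = 8*l - 8
(3) = -54*y^2 + 6*y + 4
(4) = c*(-21*s - 6) - 14*s^2 - 25*s - 6
(5) = d^2*(8*m - 4) - 8*m + 4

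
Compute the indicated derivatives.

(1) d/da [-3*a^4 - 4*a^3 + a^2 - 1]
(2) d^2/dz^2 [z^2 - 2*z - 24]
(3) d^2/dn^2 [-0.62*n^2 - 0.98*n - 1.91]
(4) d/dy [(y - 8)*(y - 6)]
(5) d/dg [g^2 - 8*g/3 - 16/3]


(1) = 2*a*(-6*a^2 - 6*a + 1)
(2) = 2
(3) = -1.24000000000000
(4) = 2*y - 14
(5) = 2*g - 8/3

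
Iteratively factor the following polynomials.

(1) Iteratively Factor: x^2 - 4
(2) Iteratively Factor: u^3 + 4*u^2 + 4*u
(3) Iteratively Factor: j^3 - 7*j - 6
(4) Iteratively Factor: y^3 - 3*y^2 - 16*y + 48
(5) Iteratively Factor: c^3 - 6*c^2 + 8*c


(1) = (x + 2)*(x - 2)
(2) = (u + 2)*(u^2 + 2*u) = u*(u + 2)*(u + 2)
(3) = (j + 1)*(j^2 - j - 6) = (j - 3)*(j + 1)*(j + 2)
(4) = (y + 4)*(y^2 - 7*y + 12) = (y - 3)*(y + 4)*(y - 4)
(5) = (c)*(c^2 - 6*c + 8) = c*(c - 4)*(c - 2)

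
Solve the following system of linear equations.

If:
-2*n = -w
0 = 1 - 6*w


Then:
n = 1/12
w = 1/6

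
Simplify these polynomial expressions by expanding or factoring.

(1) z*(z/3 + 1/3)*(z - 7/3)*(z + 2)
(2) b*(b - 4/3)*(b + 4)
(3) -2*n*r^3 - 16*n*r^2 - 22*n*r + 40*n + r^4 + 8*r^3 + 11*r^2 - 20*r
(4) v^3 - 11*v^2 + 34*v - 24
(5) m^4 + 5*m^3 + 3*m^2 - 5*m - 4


(1) = z^4/3 + 2*z^3/9 - 5*z^2/3 - 14*z/9
(2) = b^3 + 8*b^2/3 - 16*b/3
(3) = (-2*n + r)*(r - 1)*(r + 4)*(r + 5)
(4) = (v - 6)*(v - 4)*(v - 1)
(5) = (m - 1)*(m + 1)^2*(m + 4)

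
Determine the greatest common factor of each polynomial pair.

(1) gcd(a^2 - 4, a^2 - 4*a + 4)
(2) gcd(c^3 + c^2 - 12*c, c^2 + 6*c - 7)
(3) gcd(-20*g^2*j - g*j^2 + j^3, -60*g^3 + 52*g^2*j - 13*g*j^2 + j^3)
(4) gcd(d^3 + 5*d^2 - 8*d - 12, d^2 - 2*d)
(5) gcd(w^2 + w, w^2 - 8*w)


(1) = gcd((a - 2)*(a + 2), (a - 2)^2) = a - 2
(2) = 1
(3) = gcd(j*(-5*g + j)*(4*g + j), (-6*g + j)*(-5*g + j)*(-2*g + j)) = 5*g - j
(4) = d - 2
(5) = gcd(w*(w + 1), w*(w - 8)) = w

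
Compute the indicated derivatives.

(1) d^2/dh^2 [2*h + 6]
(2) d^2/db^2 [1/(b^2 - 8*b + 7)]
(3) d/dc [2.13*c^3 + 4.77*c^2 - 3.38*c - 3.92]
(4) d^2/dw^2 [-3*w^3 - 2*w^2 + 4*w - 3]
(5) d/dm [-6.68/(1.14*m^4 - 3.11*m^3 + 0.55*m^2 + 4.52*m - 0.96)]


(1) = 0
(2) = 2*(-b^2 + 8*b + 4*(b - 4)^2 - 7)/(b^2 - 8*b + 7)^3
(3) = 6.39*c^2 + 9.54*c - 3.38
(4) = -18*w - 4
(5) = (30.4608*m^3 - 62.3244*m^2 + 7.348*m + 30.1936)/(1.14*m^4 - 3.11*m^3 + 0.55*m^2 + 4.52*m - 0.96)^2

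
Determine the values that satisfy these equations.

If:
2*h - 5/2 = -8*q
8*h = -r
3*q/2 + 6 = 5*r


Then:
h = -207/1268
q = 112/317
r = 414/317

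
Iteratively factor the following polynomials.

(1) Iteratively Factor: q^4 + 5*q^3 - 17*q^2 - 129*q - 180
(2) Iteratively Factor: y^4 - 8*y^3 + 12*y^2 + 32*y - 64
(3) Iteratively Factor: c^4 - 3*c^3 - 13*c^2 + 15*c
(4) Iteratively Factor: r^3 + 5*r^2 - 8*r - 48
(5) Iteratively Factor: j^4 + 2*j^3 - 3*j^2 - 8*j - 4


(1) = (q + 3)*(q^3 + 2*q^2 - 23*q - 60) = (q + 3)^2*(q^2 - q - 20) = (q - 5)*(q + 3)^2*(q + 4)
(2) = (y - 4)*(y^3 - 4*y^2 - 4*y + 16) = (y - 4)*(y + 2)*(y^2 - 6*y + 8) = (y - 4)*(y - 2)*(y + 2)*(y - 4)
(3) = (c + 3)*(c^3 - 6*c^2 + 5*c) = c*(c + 3)*(c^2 - 6*c + 5) = c*(c - 5)*(c + 3)*(c - 1)
(4) = (r + 4)*(r^2 + r - 12) = (r + 4)^2*(r - 3)
(5) = (j + 2)*(j^3 - 3*j - 2) = (j - 2)*(j + 2)*(j^2 + 2*j + 1) = (j - 2)*(j + 1)*(j + 2)*(j + 1)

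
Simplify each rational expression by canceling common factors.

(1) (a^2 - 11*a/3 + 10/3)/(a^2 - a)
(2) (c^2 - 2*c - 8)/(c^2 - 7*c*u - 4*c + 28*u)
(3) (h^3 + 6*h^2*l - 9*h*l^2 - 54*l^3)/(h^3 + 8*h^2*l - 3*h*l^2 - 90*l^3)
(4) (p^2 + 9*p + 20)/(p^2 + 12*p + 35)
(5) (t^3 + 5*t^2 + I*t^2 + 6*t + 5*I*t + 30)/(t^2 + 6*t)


(1) = (3*a^2 - 11*a + 10)/(3*a^2 - 3*a)
(2) = (-c - 2)/(-c + 7*u)
(3) = (h + 3*l)/(h + 5*l)
(4) = (p + 4)/(p + 7)
(5) = (t^3 + t^2*(5 + I) + t*(6 + 5*I) + 30)/(t^2 + 6*t)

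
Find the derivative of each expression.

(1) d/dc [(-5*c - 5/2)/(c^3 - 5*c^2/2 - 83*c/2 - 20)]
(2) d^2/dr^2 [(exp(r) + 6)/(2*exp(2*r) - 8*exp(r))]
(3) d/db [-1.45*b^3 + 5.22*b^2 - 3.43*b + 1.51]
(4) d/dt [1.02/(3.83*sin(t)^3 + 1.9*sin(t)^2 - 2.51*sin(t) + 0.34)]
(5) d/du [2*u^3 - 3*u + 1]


(1) = 5*(2*c - 3)/(c^4 - 6*c^3 - 71*c^2 + 240*c + 1600)
(2) = (exp(3*r) + 28*exp(2*r) - 72*exp(r) + 96)*exp(-r)/(2*(exp(3*r) - 12*exp(2*r) + 48*exp(r) - 64))
(3) = -4.35*b^2 + 10.44*b - 3.43
(4) = (-11.7198*sin(t)^2 - 3.876*sin(t) + 2.5602)*cos(t)/(3.83*sin(t)^3 + 1.9*sin(t)^2 - 2.51*sin(t) + 0.34)^2
(5) = 6*u^2 - 3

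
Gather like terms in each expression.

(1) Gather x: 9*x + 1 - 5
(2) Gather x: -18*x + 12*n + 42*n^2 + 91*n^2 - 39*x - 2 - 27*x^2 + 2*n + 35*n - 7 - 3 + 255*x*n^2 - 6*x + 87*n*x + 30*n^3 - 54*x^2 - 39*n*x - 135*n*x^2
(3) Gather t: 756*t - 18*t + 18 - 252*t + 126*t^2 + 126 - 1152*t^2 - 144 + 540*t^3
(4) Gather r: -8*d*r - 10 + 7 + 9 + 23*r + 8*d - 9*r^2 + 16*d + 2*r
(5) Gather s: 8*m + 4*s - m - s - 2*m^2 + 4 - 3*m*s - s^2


(1) = 9*x - 4
(2) = 30*n^3 + 133*n^2 + 49*n + x^2*(-135*n - 81) + x*(255*n^2 + 48*n - 63) - 12
(3) = 540*t^3 - 1026*t^2 + 486*t
(4) = 24*d - 9*r^2 + r*(25 - 8*d) + 6
(5) = -2*m^2 + 7*m - s^2 + s*(3 - 3*m) + 4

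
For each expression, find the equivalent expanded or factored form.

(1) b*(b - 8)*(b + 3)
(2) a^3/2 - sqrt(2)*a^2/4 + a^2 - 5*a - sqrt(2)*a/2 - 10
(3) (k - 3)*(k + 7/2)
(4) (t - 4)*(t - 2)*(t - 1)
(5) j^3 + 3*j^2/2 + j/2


(1) = b^3 - 5*b^2 - 24*b
(2) = (a/2 + 1)*(a - 5*sqrt(2)/2)*(a + 2*sqrt(2))
(3) = k^2 + k/2 - 21/2
(4) = t^3 - 7*t^2 + 14*t - 8
(5) = j*(j + 1/2)*(j + 1)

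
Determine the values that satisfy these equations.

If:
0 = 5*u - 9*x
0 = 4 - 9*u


Then:
u = 4/9
x = 20/81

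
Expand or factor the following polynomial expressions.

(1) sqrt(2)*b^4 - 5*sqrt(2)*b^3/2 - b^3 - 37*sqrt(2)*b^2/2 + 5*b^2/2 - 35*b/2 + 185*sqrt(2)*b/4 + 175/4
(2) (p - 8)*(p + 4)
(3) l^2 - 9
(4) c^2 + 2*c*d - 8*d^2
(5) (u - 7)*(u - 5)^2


(1) = (b - 5/2)*(b - 7*sqrt(2)/2)*(b + 5*sqrt(2)/2)*(sqrt(2)*b + 1)
(2) = p^2 - 4*p - 32
(3) = (l - 3)*(l + 3)
(4) = (c - 2*d)*(c + 4*d)
(5) = u^3 - 17*u^2 + 95*u - 175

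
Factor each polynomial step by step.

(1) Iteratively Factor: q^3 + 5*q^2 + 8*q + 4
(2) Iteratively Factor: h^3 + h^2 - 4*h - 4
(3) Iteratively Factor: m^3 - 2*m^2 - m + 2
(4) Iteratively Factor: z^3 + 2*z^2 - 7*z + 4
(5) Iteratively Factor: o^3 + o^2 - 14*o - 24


(1) = (q + 2)*(q^2 + 3*q + 2) = (q + 1)*(q + 2)*(q + 2)
(2) = (h + 1)*(h^2 - 4) = (h - 2)*(h + 1)*(h + 2)
(3) = (m - 2)*(m^2 - 1) = (m - 2)*(m - 1)*(m + 1)
(4) = (z - 1)*(z^2 + 3*z - 4) = (z - 1)^2*(z + 4)
(5) = (o + 3)*(o^2 - 2*o - 8) = (o + 2)*(o + 3)*(o - 4)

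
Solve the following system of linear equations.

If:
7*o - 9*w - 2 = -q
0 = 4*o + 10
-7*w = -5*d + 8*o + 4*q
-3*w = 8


Then:
d = -34/3
o = -5/2
q = -9/2
w = -8/3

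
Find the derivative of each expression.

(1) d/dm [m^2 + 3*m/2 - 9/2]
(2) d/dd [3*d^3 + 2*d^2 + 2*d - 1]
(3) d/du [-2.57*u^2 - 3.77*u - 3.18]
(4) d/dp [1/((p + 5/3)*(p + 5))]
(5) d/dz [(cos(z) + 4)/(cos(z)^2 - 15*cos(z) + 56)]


(1) = 2*m + 3/2
(2) = 9*d^2 + 4*d + 2
(3) = -5.14*u - 3.77
(4) = 6*(-3*p - 10)/(9*p^4 + 120*p^3 + 550*p^2 + 1000*p + 625)
(5) = (cos(z)^2 + 8*cos(z) - 116)*sin(z)/(cos(z)^2 - 15*cos(z) + 56)^2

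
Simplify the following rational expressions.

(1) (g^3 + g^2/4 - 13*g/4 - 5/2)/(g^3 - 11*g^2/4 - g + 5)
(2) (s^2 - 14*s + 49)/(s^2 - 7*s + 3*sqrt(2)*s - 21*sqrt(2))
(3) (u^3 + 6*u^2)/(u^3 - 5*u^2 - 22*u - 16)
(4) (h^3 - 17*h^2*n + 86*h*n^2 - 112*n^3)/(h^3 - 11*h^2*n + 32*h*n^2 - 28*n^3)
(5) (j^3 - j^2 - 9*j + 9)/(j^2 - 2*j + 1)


(1) = (g + 1)/(g - 2)
(2) = (s - 7)/(s + 3*sqrt(2))
(3) = (u^3 + 6*u^2)/(u^3 - 5*u^2 - 22*u - 16)
(4) = (h - 8*n)/(h - 2*n)
(5) = (j^2 - 9)/(j - 1)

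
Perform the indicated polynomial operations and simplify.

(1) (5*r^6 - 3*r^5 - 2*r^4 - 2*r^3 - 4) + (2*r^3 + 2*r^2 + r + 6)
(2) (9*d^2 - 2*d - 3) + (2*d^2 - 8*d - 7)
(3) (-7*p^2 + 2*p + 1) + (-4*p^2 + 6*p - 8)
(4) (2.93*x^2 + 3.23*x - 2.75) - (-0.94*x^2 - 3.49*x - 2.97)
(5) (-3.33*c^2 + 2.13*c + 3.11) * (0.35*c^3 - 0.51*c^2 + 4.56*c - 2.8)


(1) = 5*r^6 - 3*r^5 - 2*r^4 + 2*r^2 + r + 2
(2) = 11*d^2 - 10*d - 10
(3) = -11*p^2 + 8*p - 7
(4) = 3.87*x^2 + 6.72*x + 0.22
(5) = -1.1655*c^5 + 2.4438*c^4 - 15.1826*c^3 + 17.4507*c^2 + 8.2176*c - 8.708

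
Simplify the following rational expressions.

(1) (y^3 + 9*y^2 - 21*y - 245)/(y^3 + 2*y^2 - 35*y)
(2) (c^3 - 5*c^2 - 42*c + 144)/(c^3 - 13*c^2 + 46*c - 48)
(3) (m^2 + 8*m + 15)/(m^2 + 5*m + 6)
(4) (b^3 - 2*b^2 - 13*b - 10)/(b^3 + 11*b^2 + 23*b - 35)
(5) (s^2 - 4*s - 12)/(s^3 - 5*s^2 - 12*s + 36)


(1) = (y + 7)/y
(2) = (c + 6)/(c - 2)
(3) = (m + 5)/(m + 2)
(4) = (b^3 - 2*b^2 - 13*b - 10)/(b^3 + 11*b^2 + 23*b - 35)
(5) = (s + 2)/(s^2 + s - 6)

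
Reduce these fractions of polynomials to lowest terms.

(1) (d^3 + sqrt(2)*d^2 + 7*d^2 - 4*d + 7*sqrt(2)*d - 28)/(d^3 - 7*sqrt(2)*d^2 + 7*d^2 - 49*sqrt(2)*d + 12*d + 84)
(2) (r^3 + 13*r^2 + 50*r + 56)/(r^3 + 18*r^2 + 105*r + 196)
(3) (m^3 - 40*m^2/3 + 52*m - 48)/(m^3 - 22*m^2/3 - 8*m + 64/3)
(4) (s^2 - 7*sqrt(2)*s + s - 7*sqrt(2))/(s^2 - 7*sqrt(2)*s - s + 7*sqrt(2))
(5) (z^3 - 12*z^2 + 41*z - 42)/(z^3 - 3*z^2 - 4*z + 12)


(1) = (d + 2*sqrt(2))/(d - 6*sqrt(2))
(2) = (r + 2)/(r + 7)
(3) = (m^2 - 12*m + 36)/(m^2 - 6*m - 16)
(4) = (s + 1)/(s - 1)
(5) = (z - 7)/(z + 2)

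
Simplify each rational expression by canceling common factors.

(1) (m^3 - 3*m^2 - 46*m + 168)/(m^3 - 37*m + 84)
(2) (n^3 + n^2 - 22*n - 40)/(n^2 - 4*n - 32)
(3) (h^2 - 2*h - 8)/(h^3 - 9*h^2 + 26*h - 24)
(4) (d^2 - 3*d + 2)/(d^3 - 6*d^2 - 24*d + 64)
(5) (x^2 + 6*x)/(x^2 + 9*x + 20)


(1) = (m - 6)/(m - 3)
(2) = (n^2 - 3*n - 10)/(n - 8)
(3) = (h + 2)/(h^2 - 5*h + 6)
(4) = (d - 1)/(d^2 - 4*d - 32)
(5) = (x^2 + 6*x)/(x^2 + 9*x + 20)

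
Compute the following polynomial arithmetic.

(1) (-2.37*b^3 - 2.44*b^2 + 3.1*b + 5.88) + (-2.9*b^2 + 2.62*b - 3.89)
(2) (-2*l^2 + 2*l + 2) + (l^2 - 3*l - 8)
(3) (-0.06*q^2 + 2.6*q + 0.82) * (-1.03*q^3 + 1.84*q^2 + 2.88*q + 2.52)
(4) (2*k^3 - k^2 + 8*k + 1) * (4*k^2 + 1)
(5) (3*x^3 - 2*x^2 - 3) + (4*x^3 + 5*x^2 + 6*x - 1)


(1) = -2.37*b^3 - 5.34*b^2 + 5.72*b + 1.99
(2) = -l^2 - l - 6
(3) = 0.0618*q^5 - 2.7884*q^4 + 3.7666*q^3 + 8.8456*q^2 + 8.9136*q + 2.0664
(4) = 8*k^5 - 4*k^4 + 34*k^3 + 3*k^2 + 8*k + 1
(5) = 7*x^3 + 3*x^2 + 6*x - 4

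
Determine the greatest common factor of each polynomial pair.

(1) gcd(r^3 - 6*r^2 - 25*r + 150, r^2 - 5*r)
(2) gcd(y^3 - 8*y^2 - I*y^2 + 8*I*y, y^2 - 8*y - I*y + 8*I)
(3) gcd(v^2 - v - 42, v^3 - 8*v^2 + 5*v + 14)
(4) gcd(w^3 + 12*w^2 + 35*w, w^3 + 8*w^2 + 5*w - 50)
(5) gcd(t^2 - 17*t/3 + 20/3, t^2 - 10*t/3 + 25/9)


(1) = gcd((r - 6)*(r - 5)*(r + 5), r*(r - 5)) = r - 5
(2) = gcd(y*(y - 8)*(y - I), (y - 8)*(y - I)) = y^2 + y*(-8 - I) + 8*I
(3) = gcd((v - 7)*(v + 6), (v - 7)*(v - 2)*(v + 1)) = v - 7
(4) = w + 5
(5) = gcd((t - 4)*(t - 5/3), (t - 5/3)^2) = t - 5/3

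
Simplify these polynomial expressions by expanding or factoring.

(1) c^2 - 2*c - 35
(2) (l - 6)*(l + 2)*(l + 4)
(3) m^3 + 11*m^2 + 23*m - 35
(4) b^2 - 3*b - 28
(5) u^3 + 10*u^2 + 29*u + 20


(1) = (c - 7)*(c + 5)
(2) = l^3 - 28*l - 48
(3) = (m - 1)*(m + 5)*(m + 7)
(4) = (b - 7)*(b + 4)
(5) = (u + 1)*(u + 4)*(u + 5)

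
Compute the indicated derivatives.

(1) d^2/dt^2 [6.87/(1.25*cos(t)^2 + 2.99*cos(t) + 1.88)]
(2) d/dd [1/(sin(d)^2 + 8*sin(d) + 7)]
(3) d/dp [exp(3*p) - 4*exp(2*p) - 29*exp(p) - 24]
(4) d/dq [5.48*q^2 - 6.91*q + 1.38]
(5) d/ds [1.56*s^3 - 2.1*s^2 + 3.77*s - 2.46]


(1) = (-42.9375*(1 - cos(t)^2)^2 - 77.029875*cos(t)^3 - 18.309237*cos(t)^2 + 192.677394*cos(t) + 133.485474)/(1.25*cos(t)^2 + 2.99*cos(t) + 1.88)^3
(2) = -2*(sin(d) + 4)*cos(d)/(sin(d)^2 + 8*sin(d) + 7)^2
(3) = (3*exp(2*p) - 8*exp(p) - 29)*exp(p)
(4) = 10.96*q - 6.91
(5) = 4.68*s^2 - 4.2*s + 3.77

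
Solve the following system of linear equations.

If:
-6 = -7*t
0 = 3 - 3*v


Then:
t = 6/7
v = 1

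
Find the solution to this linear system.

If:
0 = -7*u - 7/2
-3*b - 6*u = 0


Then:
b = 1
u = -1/2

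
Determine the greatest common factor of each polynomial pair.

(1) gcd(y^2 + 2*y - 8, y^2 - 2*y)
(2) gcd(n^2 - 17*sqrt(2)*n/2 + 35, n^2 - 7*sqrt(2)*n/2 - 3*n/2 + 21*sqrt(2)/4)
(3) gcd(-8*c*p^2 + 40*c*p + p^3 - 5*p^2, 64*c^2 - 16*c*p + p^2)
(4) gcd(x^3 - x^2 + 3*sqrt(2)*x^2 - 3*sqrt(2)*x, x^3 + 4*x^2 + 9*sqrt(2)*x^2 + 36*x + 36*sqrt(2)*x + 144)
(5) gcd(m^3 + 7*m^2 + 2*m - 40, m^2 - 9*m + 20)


(1) = y - 2
(2) = gcd((n - 5*sqrt(2))*(n - 7*sqrt(2)/2), (n - 3/2)*(n - 7*sqrt(2)/2)) = n - 7*sqrt(2)/2
(3) = gcd(p*(-8*c + p)*(p - 5), (-8*c + p)^2) = -8*c + p
(4) = gcd(x*(x - 1)*(x + 3*sqrt(2)), (x + 4)*(x + 3*sqrt(2))*(x + 6*sqrt(2))) = x + 3*sqrt(2)
(5) = gcd((m - 2)*(m + 4)*(m + 5), (m - 5)*(m - 4)) = 1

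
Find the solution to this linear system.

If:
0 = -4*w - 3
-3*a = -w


Then:
a = -1/4
w = -3/4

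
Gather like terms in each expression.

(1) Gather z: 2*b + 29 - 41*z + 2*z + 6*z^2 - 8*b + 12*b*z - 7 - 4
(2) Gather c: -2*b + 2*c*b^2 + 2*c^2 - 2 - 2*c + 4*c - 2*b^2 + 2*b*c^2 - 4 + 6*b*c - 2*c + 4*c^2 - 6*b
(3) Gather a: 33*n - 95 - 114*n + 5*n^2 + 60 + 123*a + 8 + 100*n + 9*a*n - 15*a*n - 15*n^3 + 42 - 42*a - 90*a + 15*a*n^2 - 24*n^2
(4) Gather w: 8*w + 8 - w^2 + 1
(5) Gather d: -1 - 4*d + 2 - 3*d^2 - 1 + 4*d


(1) = -6*b + 6*z^2 + z*(12*b - 39) + 18
(2) = -2*b^2 - 8*b + c^2*(2*b + 6) + c*(2*b^2 + 6*b) - 6
(3) = a*(15*n^2 - 6*n - 9) - 15*n^3 - 19*n^2 + 19*n + 15
(4) = -w^2 + 8*w + 9
(5) = -3*d^2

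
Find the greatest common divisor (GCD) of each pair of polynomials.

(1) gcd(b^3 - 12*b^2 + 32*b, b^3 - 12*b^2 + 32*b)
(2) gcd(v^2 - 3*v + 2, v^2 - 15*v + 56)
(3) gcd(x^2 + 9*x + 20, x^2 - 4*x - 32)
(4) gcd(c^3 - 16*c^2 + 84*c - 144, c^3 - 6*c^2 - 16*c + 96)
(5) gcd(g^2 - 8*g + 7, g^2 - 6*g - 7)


(1) = b^3 - 12*b^2 + 32*b
(2) = gcd((v - 2)*(v - 1), (v - 8)*(v - 7)) = 1
(3) = gcd((x + 4)*(x + 5), (x - 8)*(x + 4)) = x + 4
(4) = c^2 - 10*c + 24
(5) = g - 7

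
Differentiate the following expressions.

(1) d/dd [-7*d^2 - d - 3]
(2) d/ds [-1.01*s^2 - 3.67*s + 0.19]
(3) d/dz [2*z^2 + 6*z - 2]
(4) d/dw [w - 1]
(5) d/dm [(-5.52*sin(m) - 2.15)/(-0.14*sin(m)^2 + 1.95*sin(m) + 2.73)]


(1) = -14*d - 1
(2) = -2.02*s - 3.67
(3) = 4*z + 6
(4) = 1
(5) = (-0.602*sin(m) + 0.3864*cos(2*m) - 11.2635)*cos(m)/(-0.14*sin(m)^2 + 1.95*sin(m) + 2.73)^2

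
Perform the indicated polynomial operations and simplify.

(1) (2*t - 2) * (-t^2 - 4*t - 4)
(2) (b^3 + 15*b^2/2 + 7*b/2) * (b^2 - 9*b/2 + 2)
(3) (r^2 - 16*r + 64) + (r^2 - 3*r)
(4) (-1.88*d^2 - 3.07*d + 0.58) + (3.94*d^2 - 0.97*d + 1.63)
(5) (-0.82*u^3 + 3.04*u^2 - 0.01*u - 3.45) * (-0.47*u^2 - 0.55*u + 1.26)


(1) = -2*t^3 - 6*t^2 + 8
(2) = b^5 + 3*b^4 - 113*b^3/4 - 3*b^2/4 + 7*b
(3) = 2*r^2 - 19*r + 64
(4) = 2.06*d^2 - 4.04*d + 2.21
(5) = 0.3854*u^5 - 0.9778*u^4 - 2.7005*u^3 + 5.4574*u^2 + 1.8849*u - 4.347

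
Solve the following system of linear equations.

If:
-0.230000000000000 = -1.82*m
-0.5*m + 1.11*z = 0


Then:
m = 0.13
z = 0.06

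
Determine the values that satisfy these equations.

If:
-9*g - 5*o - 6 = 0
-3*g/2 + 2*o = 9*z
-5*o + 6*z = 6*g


Then:
g = 11
o = -21
z = -13/2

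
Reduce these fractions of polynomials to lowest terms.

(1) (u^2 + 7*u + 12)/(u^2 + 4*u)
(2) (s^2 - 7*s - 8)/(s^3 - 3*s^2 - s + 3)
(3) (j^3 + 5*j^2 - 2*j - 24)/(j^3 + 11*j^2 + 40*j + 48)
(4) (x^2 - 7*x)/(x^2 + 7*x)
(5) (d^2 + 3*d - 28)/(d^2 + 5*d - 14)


(1) = (u + 3)/u
(2) = (s - 8)/(s^2 - 4*s + 3)
(3) = (j - 2)/(j + 4)
(4) = (x - 7)/(x + 7)
(5) = (d - 4)/(d - 2)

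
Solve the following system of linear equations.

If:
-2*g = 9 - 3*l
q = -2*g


Then:
g = -q/2
l = 3 - q/3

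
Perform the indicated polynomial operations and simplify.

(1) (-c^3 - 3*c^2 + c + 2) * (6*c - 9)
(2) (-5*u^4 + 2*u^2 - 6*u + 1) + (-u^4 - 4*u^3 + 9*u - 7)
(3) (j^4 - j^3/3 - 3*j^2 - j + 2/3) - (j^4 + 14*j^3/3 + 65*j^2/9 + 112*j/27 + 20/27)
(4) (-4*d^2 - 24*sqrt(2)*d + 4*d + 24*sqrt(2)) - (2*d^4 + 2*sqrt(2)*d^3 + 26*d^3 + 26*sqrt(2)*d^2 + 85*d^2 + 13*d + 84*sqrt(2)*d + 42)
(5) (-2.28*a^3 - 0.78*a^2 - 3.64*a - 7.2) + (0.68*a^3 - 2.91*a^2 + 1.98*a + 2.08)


(1) = -6*c^4 - 9*c^3 + 33*c^2 + 3*c - 18
(2) = -6*u^4 - 4*u^3 + 2*u^2 + 3*u - 6
(3) = -5*j^3 - 92*j^2/9 - 139*j/27 - 2/27
(4) = -2*d^4 - 26*d^3 - 2*sqrt(2)*d^3 - 89*d^2 - 26*sqrt(2)*d^2 - 108*sqrt(2)*d - 9*d - 42 + 24*sqrt(2)
(5) = -1.6*a^3 - 3.69*a^2 - 1.66*a - 5.12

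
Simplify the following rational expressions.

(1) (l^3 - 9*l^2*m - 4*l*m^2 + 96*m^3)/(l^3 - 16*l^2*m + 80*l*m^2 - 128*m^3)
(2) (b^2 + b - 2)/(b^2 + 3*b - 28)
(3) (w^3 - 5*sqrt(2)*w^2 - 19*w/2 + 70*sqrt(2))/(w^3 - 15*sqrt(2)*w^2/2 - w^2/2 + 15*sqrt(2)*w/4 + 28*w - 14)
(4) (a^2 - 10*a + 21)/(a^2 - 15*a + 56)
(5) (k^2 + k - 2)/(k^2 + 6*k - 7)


(1) = (l + 3*m)/(l - 4*m)
(2) = (b^2 + b - 2)/(b^2 + 3*b - 28)
(3) = (8*w + 20*sqrt(2))/(8*w - 4)
(4) = (a - 3)/(a - 8)
(5) = (k + 2)/(k + 7)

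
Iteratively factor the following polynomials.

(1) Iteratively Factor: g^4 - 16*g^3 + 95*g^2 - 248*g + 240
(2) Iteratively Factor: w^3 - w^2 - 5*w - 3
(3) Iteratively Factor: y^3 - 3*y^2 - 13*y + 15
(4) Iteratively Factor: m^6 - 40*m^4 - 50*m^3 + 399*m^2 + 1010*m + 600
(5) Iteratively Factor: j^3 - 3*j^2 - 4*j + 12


(1) = (g - 5)*(g^3 - 11*g^2 + 40*g - 48) = (g - 5)*(g - 3)*(g^2 - 8*g + 16) = (g - 5)*(g - 4)*(g - 3)*(g - 4)
(2) = (w + 1)*(w^2 - 2*w - 3) = (w + 1)^2*(w - 3)
(3) = (y - 1)*(y^2 - 2*y - 15) = (y - 1)*(y + 3)*(y - 5)
(4) = (m - 5)*(m^5 + 5*m^4 - 15*m^3 - 125*m^2 - 226*m - 120) = (m - 5)*(m + 4)*(m^4 + m^3 - 19*m^2 - 49*m - 30) = (m - 5)*(m + 1)*(m + 4)*(m^3 - 19*m - 30) = (m - 5)*(m + 1)*(m + 2)*(m + 4)*(m^2 - 2*m - 15) = (m - 5)*(m + 1)*(m + 2)*(m + 3)*(m + 4)*(m - 5)
(5) = (j - 2)*(j^2 - j - 6) = (j - 2)*(j + 2)*(j - 3)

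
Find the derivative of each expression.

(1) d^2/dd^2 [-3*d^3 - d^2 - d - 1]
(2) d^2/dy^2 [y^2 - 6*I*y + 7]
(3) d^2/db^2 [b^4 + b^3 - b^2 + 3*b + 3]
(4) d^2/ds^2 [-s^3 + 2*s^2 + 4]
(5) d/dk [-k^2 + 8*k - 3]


(1) = -18*d - 2
(2) = 2
(3) = 12*b^2 + 6*b - 2
(4) = 4 - 6*s
(5) = 8 - 2*k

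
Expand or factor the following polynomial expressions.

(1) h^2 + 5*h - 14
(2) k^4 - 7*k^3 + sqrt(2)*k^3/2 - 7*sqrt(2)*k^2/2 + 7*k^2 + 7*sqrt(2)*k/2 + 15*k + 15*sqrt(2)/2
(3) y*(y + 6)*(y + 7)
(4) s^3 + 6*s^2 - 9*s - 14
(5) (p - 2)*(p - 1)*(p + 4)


(1) = (h - 2)*(h + 7)
(2) = (k - 5)*(k - 3)*(k + 1)*(k + sqrt(2)/2)
(3) = y^3 + 13*y^2 + 42*y
(4) = (s - 2)*(s + 1)*(s + 7)
(5) = p^3 + p^2 - 10*p + 8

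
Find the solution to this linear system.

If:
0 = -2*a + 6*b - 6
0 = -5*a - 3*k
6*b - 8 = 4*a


Then:
a = -1
b = 2/3
k = 5/3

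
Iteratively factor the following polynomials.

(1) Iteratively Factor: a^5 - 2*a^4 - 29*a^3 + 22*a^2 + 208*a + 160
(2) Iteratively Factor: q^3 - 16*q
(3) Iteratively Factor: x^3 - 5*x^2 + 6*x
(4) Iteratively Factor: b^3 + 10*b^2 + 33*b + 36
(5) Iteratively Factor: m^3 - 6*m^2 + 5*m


(1) = (a + 4)*(a^4 - 6*a^3 - 5*a^2 + 42*a + 40) = (a - 5)*(a + 4)*(a^3 - a^2 - 10*a - 8) = (a - 5)*(a + 2)*(a + 4)*(a^2 - 3*a - 4) = (a - 5)*(a - 4)*(a + 2)*(a + 4)*(a + 1)
(2) = (q + 4)*(q^2 - 4*q) = q*(q + 4)*(q - 4)
(3) = (x - 2)*(x^2 - 3*x) = (x - 3)*(x - 2)*(x)
(4) = (b + 3)*(b^2 + 7*b + 12) = (b + 3)*(b + 4)*(b + 3)
(5) = (m - 5)*(m^2 - m) = (m - 5)*(m - 1)*(m)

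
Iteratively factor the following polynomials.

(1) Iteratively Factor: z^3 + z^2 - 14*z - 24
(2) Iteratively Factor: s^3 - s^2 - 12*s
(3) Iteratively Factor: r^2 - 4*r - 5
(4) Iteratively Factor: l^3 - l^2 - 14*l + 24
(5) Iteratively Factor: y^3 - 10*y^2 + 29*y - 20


(1) = (z + 2)*(z^2 - z - 12) = (z + 2)*(z + 3)*(z - 4)
(2) = (s)*(s^2 - s - 12) = s*(s + 3)*(s - 4)
(3) = (r - 5)*(r + 1)
(4) = (l + 4)*(l^2 - 5*l + 6) = (l - 3)*(l + 4)*(l - 2)
(5) = (y - 4)*(y^2 - 6*y + 5) = (y - 4)*(y - 1)*(y - 5)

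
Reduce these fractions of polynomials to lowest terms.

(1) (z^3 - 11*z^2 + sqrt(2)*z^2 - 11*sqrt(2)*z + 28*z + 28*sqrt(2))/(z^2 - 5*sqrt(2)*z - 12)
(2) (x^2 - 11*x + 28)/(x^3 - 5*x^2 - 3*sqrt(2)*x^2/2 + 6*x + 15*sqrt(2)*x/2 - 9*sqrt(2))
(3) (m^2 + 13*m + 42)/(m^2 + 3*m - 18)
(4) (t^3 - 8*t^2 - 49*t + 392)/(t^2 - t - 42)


(1) = (z^2 - 11*z + 28)/(z - 6*sqrt(2))
(2) = (2*x^2 - 22*x + 56)/(2*x^3 + x^2*(-10 - 3*sqrt(2)) + x*(12 + 15*sqrt(2)) - 18*sqrt(2))
(3) = (m + 7)/(m - 3)
(4) = (t^2 - t - 56)/(t + 6)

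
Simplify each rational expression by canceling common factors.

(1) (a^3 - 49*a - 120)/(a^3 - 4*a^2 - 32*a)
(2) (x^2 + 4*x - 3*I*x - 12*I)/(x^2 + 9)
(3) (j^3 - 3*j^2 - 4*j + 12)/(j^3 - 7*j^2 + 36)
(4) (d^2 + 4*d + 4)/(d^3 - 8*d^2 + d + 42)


(1) = (a^2 + 8*a + 15)/(a^2 + 4*a)
(2) = (x + 4)/(x + 3*I)
(3) = (j - 2)/(j - 6)
(4) = (d + 2)/(d^2 - 10*d + 21)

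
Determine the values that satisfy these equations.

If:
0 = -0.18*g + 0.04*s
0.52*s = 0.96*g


Then:
g = 0.00
s = 0.00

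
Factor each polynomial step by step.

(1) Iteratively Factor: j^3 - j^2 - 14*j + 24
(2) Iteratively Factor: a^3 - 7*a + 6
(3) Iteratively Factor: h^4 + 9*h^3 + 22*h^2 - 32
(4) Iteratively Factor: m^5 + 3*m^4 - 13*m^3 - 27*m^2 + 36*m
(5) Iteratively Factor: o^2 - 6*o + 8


(1) = (j - 2)*(j^2 + j - 12) = (j - 2)*(j + 4)*(j - 3)
(2) = (a - 2)*(a^2 + 2*a - 3) = (a - 2)*(a - 1)*(a + 3)
(3) = (h + 2)*(h^3 + 7*h^2 + 8*h - 16) = (h + 2)*(h + 4)*(h^2 + 3*h - 4) = (h - 1)*(h + 2)*(h + 4)*(h + 4)
(4) = (m - 3)*(m^4 + 6*m^3 + 5*m^2 - 12*m) = m*(m - 3)*(m^3 + 6*m^2 + 5*m - 12) = m*(m - 3)*(m - 1)*(m^2 + 7*m + 12) = m*(m - 3)*(m - 1)*(m + 3)*(m + 4)
(5) = (o - 2)*(o - 4)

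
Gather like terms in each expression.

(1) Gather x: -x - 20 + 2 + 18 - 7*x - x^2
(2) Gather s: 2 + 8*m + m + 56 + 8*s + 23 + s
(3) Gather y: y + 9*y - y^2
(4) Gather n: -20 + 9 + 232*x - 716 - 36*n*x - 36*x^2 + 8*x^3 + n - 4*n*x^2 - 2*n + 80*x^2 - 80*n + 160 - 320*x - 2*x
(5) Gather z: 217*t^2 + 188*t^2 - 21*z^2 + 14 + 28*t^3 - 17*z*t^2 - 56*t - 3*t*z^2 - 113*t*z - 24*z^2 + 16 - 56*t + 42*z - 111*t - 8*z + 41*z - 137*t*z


(1) = -x^2 - 8*x
(2) = 9*m + 9*s + 81
(3) = -y^2 + 10*y
(4) = n*(-4*x^2 - 36*x - 81) + 8*x^3 + 44*x^2 - 90*x - 567
(5) = 28*t^3 + 405*t^2 - 223*t + z^2*(-3*t - 45) + z*(-17*t^2 - 250*t + 75) + 30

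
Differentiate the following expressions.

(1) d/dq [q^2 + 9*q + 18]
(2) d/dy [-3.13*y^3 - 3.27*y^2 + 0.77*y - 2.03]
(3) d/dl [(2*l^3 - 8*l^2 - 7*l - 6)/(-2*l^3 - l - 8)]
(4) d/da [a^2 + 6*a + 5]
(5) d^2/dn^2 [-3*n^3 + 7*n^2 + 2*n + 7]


(1) = 2*q + 9
(2) = -9.39*y^2 - 6.54*y + 0.77
(3) = 2*(-8*l^4 - 16*l^3 - 38*l^2 + 64*l + 25)/(4*l^6 + 4*l^4 + 32*l^3 + l^2 + 16*l + 64)
(4) = 2*a + 6
(5) = 14 - 18*n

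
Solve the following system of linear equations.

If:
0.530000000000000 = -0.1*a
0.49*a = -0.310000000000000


Then:
No Solution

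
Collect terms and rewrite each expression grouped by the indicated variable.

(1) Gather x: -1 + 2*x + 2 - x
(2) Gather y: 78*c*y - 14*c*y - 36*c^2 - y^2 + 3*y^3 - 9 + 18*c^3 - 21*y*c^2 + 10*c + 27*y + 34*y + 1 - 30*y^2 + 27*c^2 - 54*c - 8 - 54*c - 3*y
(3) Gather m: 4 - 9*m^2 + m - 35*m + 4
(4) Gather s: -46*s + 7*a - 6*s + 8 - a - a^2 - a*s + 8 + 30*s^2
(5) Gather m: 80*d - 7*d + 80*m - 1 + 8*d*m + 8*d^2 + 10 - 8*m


(1) = x + 1
(2) = 18*c^3 - 9*c^2 - 98*c + 3*y^3 - 31*y^2 + y*(-21*c^2 + 64*c + 58) - 16
(3) = -9*m^2 - 34*m + 8
(4) = -a^2 + 6*a + 30*s^2 + s*(-a - 52) + 16
(5) = 8*d^2 + 73*d + m*(8*d + 72) + 9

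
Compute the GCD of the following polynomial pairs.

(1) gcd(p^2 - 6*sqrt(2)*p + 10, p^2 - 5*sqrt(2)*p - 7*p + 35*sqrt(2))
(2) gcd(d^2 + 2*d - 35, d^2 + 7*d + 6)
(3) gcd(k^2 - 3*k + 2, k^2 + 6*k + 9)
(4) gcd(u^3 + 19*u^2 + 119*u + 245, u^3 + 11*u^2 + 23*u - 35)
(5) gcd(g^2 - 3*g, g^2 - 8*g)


(1) = p - 5*sqrt(2)
(2) = 1
(3) = 1
(4) = gcd((u + 5)*(u + 7)^2, (u - 1)*(u + 5)*(u + 7)) = u^2 + 12*u + 35
(5) = gcd(g*(g - 3), g*(g - 8)) = g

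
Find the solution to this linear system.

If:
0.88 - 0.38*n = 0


Then:
n = 2.32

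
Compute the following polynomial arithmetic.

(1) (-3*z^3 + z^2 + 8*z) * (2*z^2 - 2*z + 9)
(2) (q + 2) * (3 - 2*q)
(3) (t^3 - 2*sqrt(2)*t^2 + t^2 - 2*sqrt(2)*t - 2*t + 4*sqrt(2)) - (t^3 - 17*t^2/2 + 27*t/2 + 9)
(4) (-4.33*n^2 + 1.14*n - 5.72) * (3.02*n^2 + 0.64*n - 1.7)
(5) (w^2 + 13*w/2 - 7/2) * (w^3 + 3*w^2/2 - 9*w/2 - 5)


(1) = -6*z^5 + 8*z^4 - 13*z^3 - 7*z^2 + 72*z
(2) = -2*q^2 - q + 6
(3) = -2*sqrt(2)*t^2 + 19*t^2/2 - 31*t/2 - 2*sqrt(2)*t - 9 + 4*sqrt(2)
(4) = -13.0766*n^4 + 0.6716*n^3 - 9.1838*n^2 - 5.5988*n + 9.724
(5) = w^5 + 8*w^4 + 7*w^3/4 - 79*w^2/2 - 67*w/4 + 35/2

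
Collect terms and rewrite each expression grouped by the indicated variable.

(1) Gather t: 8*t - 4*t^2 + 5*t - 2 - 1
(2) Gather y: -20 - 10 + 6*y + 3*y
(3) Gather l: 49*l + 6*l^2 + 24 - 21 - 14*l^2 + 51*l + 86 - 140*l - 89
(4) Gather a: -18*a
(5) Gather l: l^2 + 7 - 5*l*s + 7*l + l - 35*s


(1) = -4*t^2 + 13*t - 3
(2) = 9*y - 30
(3) = -8*l^2 - 40*l
(4) = -18*a
(5) = l^2 + l*(8 - 5*s) - 35*s + 7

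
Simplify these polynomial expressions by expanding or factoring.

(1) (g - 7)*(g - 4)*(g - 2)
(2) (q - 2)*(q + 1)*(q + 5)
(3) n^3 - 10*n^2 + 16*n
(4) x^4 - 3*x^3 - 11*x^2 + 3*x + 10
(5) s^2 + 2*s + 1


(1) = g^3 - 13*g^2 + 50*g - 56
(2) = q^3 + 4*q^2 - 7*q - 10
(3) = n*(n - 8)*(n - 2)
(4) = (x - 5)*(x - 1)*(x + 1)*(x + 2)
(5) = (s + 1)^2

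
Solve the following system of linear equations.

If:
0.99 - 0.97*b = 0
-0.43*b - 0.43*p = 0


Then:
b = 1.02
p = -1.02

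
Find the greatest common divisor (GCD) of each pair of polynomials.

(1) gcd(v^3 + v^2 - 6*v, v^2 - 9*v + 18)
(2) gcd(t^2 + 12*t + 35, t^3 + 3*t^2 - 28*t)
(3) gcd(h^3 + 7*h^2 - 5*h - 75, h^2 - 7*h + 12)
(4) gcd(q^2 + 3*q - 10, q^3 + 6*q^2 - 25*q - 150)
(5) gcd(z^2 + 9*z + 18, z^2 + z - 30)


(1) = 1
(2) = gcd((t + 5)*(t + 7), t*(t - 4)*(t + 7)) = t + 7
(3) = gcd((h - 3)*(h + 5)^2, (h - 4)*(h - 3)) = h - 3
(4) = gcd((q - 2)*(q + 5), (q - 5)*(q + 5)*(q + 6)) = q + 5
(5) = gcd((z + 3)*(z + 6), (z - 5)*(z + 6)) = z + 6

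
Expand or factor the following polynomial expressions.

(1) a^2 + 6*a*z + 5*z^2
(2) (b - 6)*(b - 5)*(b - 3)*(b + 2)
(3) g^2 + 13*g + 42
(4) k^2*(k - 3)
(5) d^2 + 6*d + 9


(1) = (a + z)*(a + 5*z)
(2) = b^4 - 12*b^3 + 35*b^2 + 36*b - 180
(3) = (g + 6)*(g + 7)
(4) = k^3 - 3*k^2
(5) = (d + 3)^2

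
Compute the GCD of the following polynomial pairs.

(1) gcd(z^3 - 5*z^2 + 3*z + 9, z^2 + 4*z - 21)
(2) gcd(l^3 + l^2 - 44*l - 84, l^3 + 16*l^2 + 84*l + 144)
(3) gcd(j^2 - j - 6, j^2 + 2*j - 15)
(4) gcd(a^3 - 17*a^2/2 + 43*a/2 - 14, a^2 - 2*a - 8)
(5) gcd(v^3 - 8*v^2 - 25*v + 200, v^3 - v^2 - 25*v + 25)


(1) = z - 3
(2) = l + 6
(3) = gcd((j - 3)*(j + 2), (j - 3)*(j + 5)) = j - 3
(4) = a - 4
(5) = v^2 - 25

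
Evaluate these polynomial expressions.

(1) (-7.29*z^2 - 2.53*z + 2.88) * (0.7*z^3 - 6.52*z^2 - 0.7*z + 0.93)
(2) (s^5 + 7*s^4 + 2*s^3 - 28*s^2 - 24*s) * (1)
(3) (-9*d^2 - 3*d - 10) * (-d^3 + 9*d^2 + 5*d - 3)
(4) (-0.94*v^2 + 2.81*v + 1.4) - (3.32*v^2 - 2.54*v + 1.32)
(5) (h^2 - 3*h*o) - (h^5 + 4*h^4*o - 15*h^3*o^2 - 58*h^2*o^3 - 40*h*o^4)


(1) = -5.103*z^5 + 45.7598*z^4 + 23.6146*z^3 - 23.7863*z^2 - 4.3689*z + 2.6784
(2) = s^5 + 7*s^4 + 2*s^3 - 28*s^2 - 24*s
(3) = 9*d^5 - 78*d^4 - 62*d^3 - 78*d^2 - 41*d + 30
(4) = -4.26*v^2 + 5.35*v + 0.08
(5) = -h^5 - 4*h^4*o + 15*h^3*o^2 + 58*h^2*o^3 + h^2 + 40*h*o^4 - 3*h*o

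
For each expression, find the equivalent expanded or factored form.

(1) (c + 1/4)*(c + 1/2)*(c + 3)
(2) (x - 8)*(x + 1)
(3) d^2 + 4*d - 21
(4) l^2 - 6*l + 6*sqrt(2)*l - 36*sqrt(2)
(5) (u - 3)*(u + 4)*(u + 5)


(1) = c^3 + 15*c^2/4 + 19*c/8 + 3/8
(2) = x^2 - 7*x - 8
(3) = (d - 3)*(d + 7)
(4) = (l - 6)*(l + 6*sqrt(2))
(5) = u^3 + 6*u^2 - 7*u - 60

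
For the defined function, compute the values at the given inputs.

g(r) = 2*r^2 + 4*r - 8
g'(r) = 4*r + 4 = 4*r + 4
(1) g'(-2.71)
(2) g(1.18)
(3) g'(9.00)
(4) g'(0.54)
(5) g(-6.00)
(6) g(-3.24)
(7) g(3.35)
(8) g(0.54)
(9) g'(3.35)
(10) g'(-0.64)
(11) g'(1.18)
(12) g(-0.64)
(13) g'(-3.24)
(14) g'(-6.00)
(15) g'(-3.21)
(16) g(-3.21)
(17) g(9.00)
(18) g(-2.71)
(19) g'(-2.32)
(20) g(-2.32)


(1) = -6.84
(2) = -0.50
(3) = 40.00
(4) = 6.16
(5) = 40.00
(6) = 0.04
(7) = 27.84
(8) = -5.26
(9) = 17.40
(10) = 1.44
(11) = 8.72
(12) = -9.74
(13) = -8.96
(14) = -20.00
(15) = -8.84
(16) = -0.23
(17) = 190.00
(18) = -4.15
(19) = -5.28
(20) = -6.52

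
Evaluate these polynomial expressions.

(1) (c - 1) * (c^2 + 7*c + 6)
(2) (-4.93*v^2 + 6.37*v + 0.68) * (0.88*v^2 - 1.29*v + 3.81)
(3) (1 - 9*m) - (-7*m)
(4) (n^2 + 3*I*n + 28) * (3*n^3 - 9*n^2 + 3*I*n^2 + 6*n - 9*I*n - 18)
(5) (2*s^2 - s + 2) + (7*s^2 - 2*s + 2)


(1) = c^3 + 6*c^2 - c - 6
(2) = -4.3384*v^4 + 11.9653*v^3 - 26.4022*v^2 + 23.3925*v + 2.5908
(3) = 1 - 2*m
(4) = 3*n^5 - 9*n^4 + 12*I*n^4 + 81*n^3 - 36*I*n^3 - 243*n^2 + 102*I*n^2 + 168*n - 306*I*n - 504
(5) = 9*s^2 - 3*s + 4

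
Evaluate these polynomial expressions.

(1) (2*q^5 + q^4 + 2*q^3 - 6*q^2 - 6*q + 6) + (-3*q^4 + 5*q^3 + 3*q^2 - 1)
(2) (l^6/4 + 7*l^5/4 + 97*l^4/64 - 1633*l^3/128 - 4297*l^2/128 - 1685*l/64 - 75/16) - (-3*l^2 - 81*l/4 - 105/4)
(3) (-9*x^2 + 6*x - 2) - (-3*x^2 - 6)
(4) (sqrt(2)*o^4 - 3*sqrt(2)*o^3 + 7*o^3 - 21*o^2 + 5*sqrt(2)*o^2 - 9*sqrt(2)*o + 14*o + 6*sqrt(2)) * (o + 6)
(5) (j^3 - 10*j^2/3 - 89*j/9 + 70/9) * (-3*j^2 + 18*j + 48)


(1) = 2*q^5 - 2*q^4 + 7*q^3 - 3*q^2 - 6*q + 5
(2) = l^6/4 + 7*l^5/4 + 97*l^4/64 - 1633*l^3/128 - 3913*l^2/128 - 389*l/64 + 345/16
(3) = -6*x^2 + 6*x + 4
(4) = sqrt(2)*o^5 + 3*sqrt(2)*o^4 + 7*o^4 - 13*sqrt(2)*o^3 + 21*o^3 - 112*o^2 + 21*sqrt(2)*o^2 - 48*sqrt(2)*o + 84*o + 36*sqrt(2)
(5) = -3*j^5 + 28*j^4 + 53*j^3/3 - 1084*j^2/3 - 1004*j/3 + 1120/3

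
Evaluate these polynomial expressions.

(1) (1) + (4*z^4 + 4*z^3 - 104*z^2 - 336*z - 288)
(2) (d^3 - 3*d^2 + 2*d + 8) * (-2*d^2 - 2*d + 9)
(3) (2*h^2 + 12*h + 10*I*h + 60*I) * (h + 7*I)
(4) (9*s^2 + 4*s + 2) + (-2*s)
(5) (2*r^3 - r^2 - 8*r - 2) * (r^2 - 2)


(1) = 4*z^4 + 4*z^3 - 104*z^2 - 336*z - 287
(2) = -2*d^5 + 4*d^4 + 11*d^3 - 47*d^2 + 2*d + 72
(3) = 2*h^3 + 12*h^2 + 24*I*h^2 - 70*h + 144*I*h - 420
(4) = 9*s^2 + 2*s + 2
(5) = 2*r^5 - r^4 - 12*r^3 + 16*r + 4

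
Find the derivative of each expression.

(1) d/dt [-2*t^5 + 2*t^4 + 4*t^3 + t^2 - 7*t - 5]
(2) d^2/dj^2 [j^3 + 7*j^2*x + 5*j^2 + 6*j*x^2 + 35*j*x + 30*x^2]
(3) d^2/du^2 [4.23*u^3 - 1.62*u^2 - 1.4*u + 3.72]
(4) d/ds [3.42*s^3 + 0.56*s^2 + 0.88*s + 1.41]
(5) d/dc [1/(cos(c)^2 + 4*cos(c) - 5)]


(1) = -10*t^4 + 8*t^3 + 12*t^2 + 2*t - 7
(2) = 6*j + 14*x + 10
(3) = 25.38*u - 3.24
(4) = 10.26*s^2 + 1.12*s + 0.88
(5) = 2*(cos(c) + 2)*sin(c)/(cos(c)^2 + 4*cos(c) - 5)^2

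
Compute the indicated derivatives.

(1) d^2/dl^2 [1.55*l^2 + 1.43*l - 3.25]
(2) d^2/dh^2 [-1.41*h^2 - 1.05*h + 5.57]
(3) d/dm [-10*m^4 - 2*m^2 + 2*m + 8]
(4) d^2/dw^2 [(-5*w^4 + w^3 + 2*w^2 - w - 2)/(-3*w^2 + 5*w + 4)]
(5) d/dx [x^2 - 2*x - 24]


(1) = 3.10000000000000
(2) = -2.82000000000000
(3) = -40*m^3 - 4*m + 2
(4) = 2*(45*w^6 - 225*w^5 + 195*w^4 + 742*w^3 + 402*w^2 - 102*w + 22)/(27*w^6 - 135*w^5 + 117*w^4 + 235*w^3 - 156*w^2 - 240*w - 64)
(5) = 2*x - 2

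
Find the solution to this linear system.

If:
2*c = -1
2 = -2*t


Then:
c = -1/2
t = -1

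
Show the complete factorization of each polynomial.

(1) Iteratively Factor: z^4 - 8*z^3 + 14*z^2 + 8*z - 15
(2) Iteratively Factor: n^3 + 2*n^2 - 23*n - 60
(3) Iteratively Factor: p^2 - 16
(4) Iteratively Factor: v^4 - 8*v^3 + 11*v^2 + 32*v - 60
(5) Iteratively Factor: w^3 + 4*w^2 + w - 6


(1) = (z - 5)*(z^3 - 3*z^2 - z + 3) = (z - 5)*(z + 1)*(z^2 - 4*z + 3) = (z - 5)*(z - 1)*(z + 1)*(z - 3)
(2) = (n - 5)*(n^2 + 7*n + 12) = (n - 5)*(n + 3)*(n + 4)
(3) = (p - 4)*(p + 4)
(4) = (v - 3)*(v^3 - 5*v^2 - 4*v + 20) = (v - 3)*(v + 2)*(v^2 - 7*v + 10) = (v - 3)*(v - 2)*(v + 2)*(v - 5)
(5) = (w + 2)*(w^2 + 2*w - 3) = (w + 2)*(w + 3)*(w - 1)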